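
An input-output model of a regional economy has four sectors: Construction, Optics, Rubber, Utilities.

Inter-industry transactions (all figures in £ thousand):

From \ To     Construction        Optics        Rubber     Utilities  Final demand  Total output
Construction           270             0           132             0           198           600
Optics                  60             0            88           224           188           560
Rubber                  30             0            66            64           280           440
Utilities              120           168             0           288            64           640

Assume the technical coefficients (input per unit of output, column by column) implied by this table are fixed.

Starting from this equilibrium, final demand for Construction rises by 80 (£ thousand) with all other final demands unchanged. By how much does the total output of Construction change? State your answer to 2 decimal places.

Technical coefficients a_ij = z_ij / X_j:
  a_CC = 270/600 = 0.45, a_OC = 60/600 = 0.10, a_RC = 30/600 = 0.05, a_UC = 120/600 = 0.20
  a_CO = 0/560 = 0.00, a_OO = 0/560 = 0.00, a_RO = 0/560 = 0.00, a_UO = 168/560 = 0.30
  a_CR = 132/440 = 0.30, a_OR = 88/440 = 0.20, a_RR = 66/440 = 0.15, a_UR = 0/440 = 0.00
  a_CU = 0/640 = 0.00, a_OU = 224/640 = 0.35, a_RU = 64/640 = 0.10, a_UU = 288/640 = 0.45
I − A =
  [   0.55     0.00    -0.30     0.00]
  [  -0.10     1.00    -0.20    -0.35]
  [  -0.05     0.00     0.85    -0.10]
  [  -0.20    -0.30     0.00     0.55]
Compute the cofactors C_ij = (−1)^(i+j)·(3×3 minor ij) of I−A; the adjugate is their transpose:
adj(I−A) = Cᵀ =
  [ 0.372250   0.009000   0.133500   0.030000]
  [ 0.115750   0.242875   0.098000   0.172375]
  [ 0.045250   0.016500   0.244750   0.055000]
  [ 0.198500   0.135750   0.102000   0.452500]
det(I−A) = Σ_j (I−A)_1j·C_1j = (0.55)(0.372250) + (0.00)(0.115750) + (-0.30)(0.045250) + (0.00)(0.198500) = 0.1911625
(I − A)⁻¹ = adj(I−A) / det(I−A) ≈
  [   1.9473     0.0471     0.6984     0.1569]
  [   0.6055     1.2705     0.5127     0.9017]
  [   0.2367     0.0863     1.2803     0.2877]
  [   1.0384     0.7101     0.5336     2.3671]
Δx = (I − A)⁻¹ Δd with Δd having +80 in the Construction component and 0 elsewhere.
So Δx_C = L_CC · (+80), where L_CC = adj(I−A)_CC / det(I−A) = 0.372250 / 0.1911625.
Δx_C = 0.372250 × (+80) / 0.1911625 = 29.78 / 0.1911625 ≈ 155.78.

Δx_C = 155.78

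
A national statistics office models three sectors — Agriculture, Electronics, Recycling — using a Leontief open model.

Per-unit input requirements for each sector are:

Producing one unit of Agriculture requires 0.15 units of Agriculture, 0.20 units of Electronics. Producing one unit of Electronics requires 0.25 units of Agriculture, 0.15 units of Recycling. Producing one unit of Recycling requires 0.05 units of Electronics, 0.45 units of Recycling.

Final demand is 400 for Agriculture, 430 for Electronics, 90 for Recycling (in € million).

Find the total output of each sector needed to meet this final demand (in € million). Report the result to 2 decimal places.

I − A =
  [   0.85    -0.25     0.00]
  [  -0.20     1.00    -0.05]
  [   0.00    -0.15     0.55]
Cofactors of I−A, C_ij = (−1)^(i+j)·(minor ij) (rows/columns in the sector order above):
  C_11 = (1.00)(0.55) − (-0.05)(-0.15) = 0.5425
  C_12 = −[(-0.20)(0.55) − (-0.05)(0.00)] = 0.1100
  C_13 = (-0.20)(-0.15) − (1.00)(0.00) = 0.0300
  C_21 = −[(-0.25)(0.55) − (0.00)(-0.15)] = 0.1375
  C_22 = (0.85)(0.55) − (0.00)(0.00) = 0.4675
  C_23 = −[(0.85)(-0.15) − (-0.25)(0.00)] = 0.1275
  C_31 = (-0.25)(-0.05) − (0.00)(1.00) = 0.0125
  C_32 = −[(0.85)(-0.05) − (0.00)(-0.20)] = 0.0425
  C_33 = (0.85)(1.00) − (-0.25)(-0.20) = 0.8000
det(I−A) = Σ_j (I−A)_1j·C_1j = (0.85)(0.5425) + (-0.25)(0.1100) + (0.00)(0.0300) = 0.433625
adj(I−A) = Cᵀ =
  [ 0.5425   0.1375   0.0125]
  [ 0.1100   0.4675   0.0425]
  [ 0.0300   0.1275   0.8000]
(I − A)⁻¹ = adj(I−A) / det(I−A) ≈
  [   1.2511     0.3171     0.0288]
  [   0.2537     1.0781     0.0980]
  [   0.0692     0.2940     1.8449]
x = (I − A)⁻¹ d = adj(I−A)·d / det(I−A), with det(I−A) = 0.433625:
  x_A = (0.5425·400 + 0.1375·430 + 0.0125·90) / 0.433625 = 277.25 / 0.433625 ≈ 639.38
  x_E = (0.1100·400 + 0.4675·430 + 0.0425·90) / 0.433625 = 248.85 / 0.433625 ≈ 573.88
  x_R = (0.0300·400 + 0.1275·430 + 0.8000·90) / 0.433625 = 138.825 / 0.433625 ≈ 320.15

x_A = 639.38, x_E = 573.88, x_R = 320.15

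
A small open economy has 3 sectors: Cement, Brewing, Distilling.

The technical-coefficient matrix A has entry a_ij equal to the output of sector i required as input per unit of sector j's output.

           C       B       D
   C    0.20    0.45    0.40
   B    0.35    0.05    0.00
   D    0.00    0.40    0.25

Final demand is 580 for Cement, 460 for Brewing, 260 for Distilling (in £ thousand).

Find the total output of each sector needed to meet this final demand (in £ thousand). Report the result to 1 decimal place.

I − A =
  [   0.80    -0.45    -0.40]
  [  -0.35     0.95     0.00]
  [   0.00    -0.40     0.75]
Cofactors of I−A, C_ij = (−1)^(i+j)·(minor ij) (rows/columns in the sector order above):
  C_11 = (0.95)(0.75) − (0.00)(-0.40) = 0.7125
  C_12 = −[(-0.35)(0.75) − (0.00)(0.00)] = 0.2625
  C_13 = (-0.35)(-0.40) − (0.95)(0.00) = 0.1400
  C_21 = −[(-0.45)(0.75) − (-0.40)(-0.40)] = 0.4975
  C_22 = (0.80)(0.75) − (-0.40)(0.00) = 0.6000
  C_23 = −[(0.80)(-0.40) − (-0.45)(0.00)] = 0.3200
  C_31 = (-0.45)(0.00) − (-0.40)(0.95) = 0.3800
  C_32 = −[(0.80)(0.00) − (-0.40)(-0.35)] = 0.1400
  C_33 = (0.80)(0.95) − (-0.45)(-0.35) = 0.6025
det(I−A) = Σ_j (I−A)_1j·C_1j = (0.80)(0.7125) + (-0.45)(0.2625) + (-0.40)(0.1400) = 0.395875
adj(I−A) = Cᵀ =
  [ 0.7125   0.4975   0.3800]
  [ 0.2625   0.6000   0.1400]
  [ 0.1400   0.3200   0.6025]
(I − A)⁻¹ = adj(I−A) / det(I−A) ≈
  [   1.7998     1.2567     0.9599]
  [   0.6631     1.5156     0.3536]
  [   0.3536     0.8083     1.5219]
x = (I − A)⁻¹ d = adj(I−A)·d / det(I−A), with det(I−A) = 0.395875:
  x_C = (0.7125·580 + 0.4975·460 + 0.3800·260) / 0.395875 = 740.90 / 0.395875 ≈ 1871.6
  x_B = (0.2625·580 + 0.6000·460 + 0.1400·260) / 0.395875 = 464.65 / 0.395875 ≈ 1173.7
  x_D = (0.1400·580 + 0.3200·460 + 0.6025·260) / 0.395875 = 385.05 / 0.395875 ≈ 972.7

x_C = 1871.6, x_B = 1173.7, x_D = 972.7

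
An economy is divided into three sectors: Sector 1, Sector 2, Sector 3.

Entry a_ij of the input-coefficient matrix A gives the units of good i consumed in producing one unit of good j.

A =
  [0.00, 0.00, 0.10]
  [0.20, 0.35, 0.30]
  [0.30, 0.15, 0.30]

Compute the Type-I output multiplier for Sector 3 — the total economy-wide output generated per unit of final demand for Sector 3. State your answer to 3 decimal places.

m_3 = 2.671

I − A =
  [   1.00     0.00    -0.10]
  [  -0.20     0.65    -0.30]
  [  -0.30    -0.15     0.70]
Cofactors of I−A, C_ij = (−1)^(i+j)·(minor ij) (rows/columns in the sector order above):
  C_11 = (0.65)(0.70) − (-0.30)(-0.15) = 0.4100
  C_12 = −[(-0.20)(0.70) − (-0.30)(-0.30)] = 0.2300
  C_13 = (-0.20)(-0.15) − (0.65)(-0.30) = 0.2250
  C_21 = −[(0.00)(0.70) − (-0.10)(-0.15)] = 0.0150
  C_22 = (1.00)(0.70) − (-0.10)(-0.30) = 0.6700
  C_23 = −[(1.00)(-0.15) − (0.00)(-0.30)] = 0.1500
  C_31 = (0.00)(-0.30) − (-0.10)(0.65) = 0.0650
  C_32 = −[(1.00)(-0.30) − (-0.10)(-0.20)] = 0.3200
  C_33 = (1.00)(0.65) − (0.00)(-0.20) = 0.6500
det(I−A) = Σ_j (I−A)_1j·C_1j = (1.00)(0.4100) + (0.00)(0.2300) + (-0.10)(0.2250) = 0.3875
adj(I−A) = Cᵀ =
  [ 0.4100   0.0150   0.0650]
  [ 0.2300   0.6700   0.3200]
  [ 0.2250   0.1500   0.6500]
(I − A)⁻¹ = adj(I−A) / det(I−A) ≈
  [   1.0581     0.0387     0.1677]
  [   0.5935     1.7290     0.8258]
  [   0.5806     0.3871     1.6774]
The output multiplier for sector j is the column-j sum of the Leontief inverse (I − A)⁻¹ = adj(I−A) / det(I−A).
Column 3 of adj(I−A): (0.0650, 0.3200, 0.6500); det(I−A) = 0.3875.
m_3 = (0.0650 + 0.3200 + 0.6500) / 0.3875 = 1.035 / 0.3875 ≈ 2.671.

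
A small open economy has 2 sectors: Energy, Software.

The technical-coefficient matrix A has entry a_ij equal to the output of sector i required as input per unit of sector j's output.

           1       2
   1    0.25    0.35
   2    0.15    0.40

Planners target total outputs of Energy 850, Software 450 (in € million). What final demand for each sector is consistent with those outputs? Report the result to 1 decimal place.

I − A =
  [   0.75    -0.35]
  [  -0.15     0.60]
d = (I − A) x:
  d_1 = (+0.75)·850 + (-0.35)·450 = 480.0
  d_2 = (-0.15)·850 + (+0.60)·450 = 142.5

d_1 = 480.0, d_2 = 142.5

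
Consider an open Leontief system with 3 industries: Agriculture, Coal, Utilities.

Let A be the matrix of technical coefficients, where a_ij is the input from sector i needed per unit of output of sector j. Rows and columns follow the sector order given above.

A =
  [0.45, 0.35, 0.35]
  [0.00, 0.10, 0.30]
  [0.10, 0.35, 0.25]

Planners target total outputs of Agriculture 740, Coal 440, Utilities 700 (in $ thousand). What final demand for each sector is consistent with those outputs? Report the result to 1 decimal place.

d_A = 8.0, d_C = 186.0, d_U = 297.0

I − A =
  [   0.55    -0.35    -0.35]
  [   0.00     0.90    -0.30]
  [  -0.10    -0.35     0.75]
d = (I − A) x:
  d_A = (+0.55)·740 + (-0.35)·440 + (-0.35)·700 = 8.0
  d_C = (+0.00)·740 + (+0.90)·440 + (-0.30)·700 = 186.0
  d_U = (-0.10)·740 + (-0.35)·440 + (+0.75)·700 = 297.0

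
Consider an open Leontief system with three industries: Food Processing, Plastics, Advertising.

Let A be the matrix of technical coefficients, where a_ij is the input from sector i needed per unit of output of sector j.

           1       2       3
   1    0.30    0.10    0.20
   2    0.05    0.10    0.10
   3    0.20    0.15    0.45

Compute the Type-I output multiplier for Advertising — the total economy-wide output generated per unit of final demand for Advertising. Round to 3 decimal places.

m_3 = 3.047

I − A =
  [   0.70    -0.10    -0.20]
  [  -0.05     0.90    -0.10]
  [  -0.20    -0.15     0.55]
Cofactors of I−A, C_ij = (−1)^(i+j)·(minor ij) (rows/columns in the sector order above):
  C_11 = (0.90)(0.55) − (-0.10)(-0.15) = 0.4800
  C_12 = −[(-0.05)(0.55) − (-0.10)(-0.20)] = 0.0475
  C_13 = (-0.05)(-0.15) − (0.90)(-0.20) = 0.1875
  C_21 = −[(-0.10)(0.55) − (-0.20)(-0.15)] = 0.0850
  C_22 = (0.70)(0.55) − (-0.20)(-0.20) = 0.3450
  C_23 = −[(0.70)(-0.15) − (-0.10)(-0.20)] = 0.1250
  C_31 = (-0.10)(-0.10) − (-0.20)(0.90) = 0.1900
  C_32 = −[(0.70)(-0.10) − (-0.20)(-0.05)] = 0.0800
  C_33 = (0.70)(0.90) − (-0.10)(-0.05) = 0.6250
det(I−A) = Σ_j (I−A)_1j·C_1j = (0.70)(0.4800) + (-0.10)(0.0475) + (-0.20)(0.1875) = 0.29375
adj(I−A) = Cᵀ =
  [ 0.4800   0.0850   0.1900]
  [ 0.0475   0.3450   0.0800]
  [ 0.1875   0.1250   0.6250]
(I − A)⁻¹ = adj(I−A) / det(I−A) ≈
  [   1.6340     0.2894     0.6468]
  [   0.1617     1.1745     0.2723]
  [   0.6383     0.4255     2.1277]
The output multiplier for sector j is the column-j sum of the Leontief inverse (I − A)⁻¹ = adj(I−A) / det(I−A).
Column 3 of adj(I−A): (0.1900, 0.0800, 0.6250); det(I−A) = 0.29375.
m_3 = (0.1900 + 0.0800 + 0.6250) / 0.29375 = 0.895 / 0.29375 ≈ 3.047.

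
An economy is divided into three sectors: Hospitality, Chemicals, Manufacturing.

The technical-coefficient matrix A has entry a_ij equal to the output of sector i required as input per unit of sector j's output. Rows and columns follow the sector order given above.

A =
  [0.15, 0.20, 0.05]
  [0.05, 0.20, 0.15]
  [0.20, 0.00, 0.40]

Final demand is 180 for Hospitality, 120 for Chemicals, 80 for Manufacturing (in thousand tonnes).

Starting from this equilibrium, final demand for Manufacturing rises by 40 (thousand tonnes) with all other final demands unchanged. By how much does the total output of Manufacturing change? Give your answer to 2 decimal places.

Δx_3 = 69.07

I − A =
  [   0.85    -0.20    -0.05]
  [  -0.05     0.80    -0.15]
  [  -0.20     0.00     0.60]
Cofactors of I−A, C_ij = (−1)^(i+j)·(minor ij) (rows/columns in the sector order above):
  C_11 = (0.80)(0.60) − (-0.15)(0.00) = 0.4800
  C_12 = −[(-0.05)(0.60) − (-0.15)(-0.20)] = 0.0600
  C_13 = (-0.05)(0.00) − (0.80)(-0.20) = 0.1600
  C_21 = −[(-0.20)(0.60) − (-0.05)(0.00)] = 0.1200
  C_22 = (0.85)(0.60) − (-0.05)(-0.20) = 0.5000
  C_23 = −[(0.85)(0.00) − (-0.20)(-0.20)] = 0.0400
  C_31 = (-0.20)(-0.15) − (-0.05)(0.80) = 0.0700
  C_32 = −[(0.85)(-0.15) − (-0.05)(-0.05)] = 0.1300
  C_33 = (0.85)(0.80) − (-0.20)(-0.05) = 0.6700
det(I−A) = Σ_j (I−A)_1j·C_1j = (0.85)(0.4800) + (-0.20)(0.0600) + (-0.05)(0.1600) = 0.3880
adj(I−A) = Cᵀ =
  [ 0.4800   0.1200   0.0700]
  [ 0.0600   0.5000   0.1300]
  [ 0.1600   0.0400   0.6700]
(I − A)⁻¹ = adj(I−A) / det(I−A) ≈
  [   1.2371     0.3093     0.1804]
  [   0.1546     1.2887     0.3351]
  [   0.4124     0.1031     1.7268]
Δx = (I − A)⁻¹ Δd with Δd having +40 in the Manufacturing component and 0 elsewhere.
So Δx_3 = L_33 · (+40), where L_33 = adj(I−A)_33 / det(I−A) = 0.6700 / 0.3880.
Δx_3 = 0.6700 × (+40) / 0.3880 = 26.80 / 0.3880 ≈ 69.07.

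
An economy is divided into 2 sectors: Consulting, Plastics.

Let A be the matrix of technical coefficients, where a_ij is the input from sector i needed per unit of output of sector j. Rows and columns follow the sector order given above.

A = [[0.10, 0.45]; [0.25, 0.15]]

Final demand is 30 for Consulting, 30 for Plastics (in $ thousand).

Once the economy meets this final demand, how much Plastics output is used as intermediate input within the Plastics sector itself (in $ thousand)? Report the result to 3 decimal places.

z_22 = 7.931

I − A =
  [   0.90    -0.45]
  [  -0.25     0.85]
det(I−A) = (0.90)(0.85) − (-0.45)(-0.25) = 0.6525
adj(I−A) = [[0.85, 0.45], [0.25, 0.90]]
(I − A)⁻¹ = adj(I−A) / det(I−A) ≈
  [   1.3027     0.6897]
  [   0.3831     1.3793]
First solve x = (I − A)⁻¹ d = adj(I−A)·d / det(I−A); in particular x_2 = (0.25·30 + 0.90·30) / 0.6525 = 34.50 / 0.6525 ≈ 52.87356.
Intermediate flow from 2 to 2: z_22 = a_22 · x_2 = 0.15 × 34.50 / 0.6525 = 5.175 / 0.6525 ≈ 7.931.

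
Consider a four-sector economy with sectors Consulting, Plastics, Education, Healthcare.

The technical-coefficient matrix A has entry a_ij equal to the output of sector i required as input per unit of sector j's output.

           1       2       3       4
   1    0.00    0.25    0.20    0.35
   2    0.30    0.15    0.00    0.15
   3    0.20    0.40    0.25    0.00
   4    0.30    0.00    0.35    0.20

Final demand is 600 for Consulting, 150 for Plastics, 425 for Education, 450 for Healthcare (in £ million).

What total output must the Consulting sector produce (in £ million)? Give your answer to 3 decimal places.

I − A =
  [   1.00    -0.25    -0.20    -0.35]
  [  -0.30     0.85     0.00    -0.15]
  [  -0.20    -0.40     0.75     0.00]
  [  -0.30     0.00    -0.35     0.80]
Compute the cofactors C_ij = (−1)^(i+j)·(3×3 minor ij) of I−A; the adjugate is their transpose:
adj(I−A) = Cᵀ =
  [ 0.48900   0.26300   0.25325   0.26325]
  [ 0.22425   0.46475   0.14625   0.18525]
  [ 0.25000   0.31800   0.51950   0.16900]
  [ 0.29275   0.23775   0.32225   0.52325]
det(I−A) = Σ_j (I−A)_1j·C_1j = (1.00)(0.48900) + (-0.25)(0.22425) + (-0.20)(0.25000) + (-0.35)(0.29275) = 0.280475
(I − A)⁻¹ = adj(I−A) / det(I−A) ≈
  [   1.7435     0.9377     0.9029     0.9386]
  [   0.7995     1.6570     0.5214     0.6605]
  [   0.8913     1.1338     1.8522     0.6025]
  [   1.0438     0.8477     1.1489     1.8656]
x = (I − A)⁻¹ d = adj(I−A)·d / det(I−A), with det(I−A) = 0.280475:
  x_1 = (0.48900·600 + 0.26300·150 + 0.25325·425 + 0.26325·450) / 0.280475 = 558.94375 / 0.280475 ≈ 1992.847
  x_2 = (0.22425·600 + 0.46475·150 + 0.14625·425 + 0.18525·450) / 0.280475 = 349.78125 / 0.280475 ≈ 1247.103
  x_3 = (0.25000·600 + 0.31800·150 + 0.51950·425 + 0.16900·450) / 0.280475 = 494.5375 / 0.280475 ≈ 1763.214
  x_4 = (0.29275·600 + 0.23775·150 + 0.32225·425 + 0.52325·450) / 0.280475 = 583.73125 / 0.280475 ≈ 2081.224

x_1 = 1992.847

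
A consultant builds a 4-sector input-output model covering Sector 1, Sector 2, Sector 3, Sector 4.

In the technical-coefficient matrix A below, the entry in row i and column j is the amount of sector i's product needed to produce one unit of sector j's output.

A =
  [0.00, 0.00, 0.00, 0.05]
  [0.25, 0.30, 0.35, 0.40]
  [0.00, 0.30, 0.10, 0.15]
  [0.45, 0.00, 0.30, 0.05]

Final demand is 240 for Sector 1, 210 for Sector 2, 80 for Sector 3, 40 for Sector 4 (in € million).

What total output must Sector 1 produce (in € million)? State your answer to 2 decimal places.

x_1 = 254.20

I − A =
  [   1.00     0.00     0.00    -0.05]
  [  -0.25     0.70    -0.35    -0.40]
  [   0.00    -0.30     0.90    -0.15]
  [  -0.45     0.00    -0.30     0.95]
Compute the cofactors C_ij = (−1)^(i+j)·(3×3 minor ij) of I−A; the adjugate is their transpose:
adj(I−A) = Cᵀ =
  [ 0.431250   0.004500   0.010500   0.026250]
  [ 0.388125   0.789750   0.448375   0.423750]
  [ 0.172500   0.278250   0.649250   0.228750]
  [ 0.258750   0.090000   0.210000   0.525000]
det(I−A) = Σ_j (I−A)_1j·C_1j = (1.00)(0.431250) + (0.00)(0.388125) + (0.00)(0.172500) + (-0.05)(0.258750) = 0.4183125
(I − A)⁻¹ = adj(I−A) / det(I−A) ≈
  [   1.0309     0.0108     0.0251     0.0628]
  [   0.9278     1.8879     1.0719     1.0130]
  [   0.4124     0.6652     1.5521     0.5468]
  [   0.6186     0.2152     0.5020     1.2550]
x = (I − A)⁻¹ d = adj(I−A)·d / det(I−A), with det(I−A) = 0.4183125:
  x_1 = (0.431250·240 + 0.004500·210 + 0.010500·80 + 0.026250·40) / 0.4183125 = 106.335 / 0.4183125 ≈ 254.20
  x_2 = (0.388125·240 + 0.789750·210 + 0.448375·80 + 0.423750·40) / 0.4183125 = 311.8175 / 0.4183125 ≈ 745.42
  x_3 = (0.172500·240 + 0.278250·210 + 0.649250·80 + 0.228750·40) / 0.4183125 = 160.9225 / 0.4183125 ≈ 384.69
  x_4 = (0.258750·240 + 0.090000·210 + 0.210000·80 + 0.525000·40) / 0.4183125 = 118.80 / 0.4183125 ≈ 284.00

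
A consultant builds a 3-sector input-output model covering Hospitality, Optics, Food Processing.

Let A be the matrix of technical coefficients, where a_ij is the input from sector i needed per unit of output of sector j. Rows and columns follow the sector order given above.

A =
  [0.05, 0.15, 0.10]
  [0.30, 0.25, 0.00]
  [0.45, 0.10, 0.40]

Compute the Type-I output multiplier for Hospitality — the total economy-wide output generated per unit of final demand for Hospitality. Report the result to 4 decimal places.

m_1 = 2.7423

I − A =
  [   0.95    -0.15    -0.10]
  [  -0.30     0.75     0.00]
  [  -0.45    -0.10     0.60]
Cofactors of I−A, C_ij = (−1)^(i+j)·(minor ij) (rows/columns in the sector order above):
  C_11 = (0.75)(0.60) − (0.00)(-0.10) = 0.4500
  C_12 = −[(-0.30)(0.60) − (0.00)(-0.45)] = 0.1800
  C_13 = (-0.30)(-0.10) − (0.75)(-0.45) = 0.3675
  C_21 = −[(-0.15)(0.60) − (-0.10)(-0.10)] = 0.1000
  C_22 = (0.95)(0.60) − (-0.10)(-0.45) = 0.5250
  C_23 = −[(0.95)(-0.10) − (-0.15)(-0.45)] = 0.1625
  C_31 = (-0.15)(0.00) − (-0.10)(0.75) = 0.0750
  C_32 = −[(0.95)(0.00) − (-0.10)(-0.30)] = 0.0300
  C_33 = (0.95)(0.75) − (-0.15)(-0.30) = 0.6675
det(I−A) = Σ_j (I−A)_1j·C_1j = (0.95)(0.4500) + (-0.15)(0.1800) + (-0.10)(0.3675) = 0.36375
adj(I−A) = Cᵀ =
  [ 0.4500   0.1000   0.0750]
  [ 0.1800   0.5250   0.0300]
  [ 0.3675   0.1625   0.6675]
(I − A)⁻¹ = adj(I−A) / det(I−A) ≈
  [   1.23711     0.27491     0.20619]
  [   0.49485     1.44330     0.08247]
  [   1.01031     0.44674     1.83505]
The output multiplier for sector j is the column-j sum of the Leontief inverse (I − A)⁻¹ = adj(I−A) / det(I−A).
Column 1 of adj(I−A): (0.4500, 0.1800, 0.3675); det(I−A) = 0.36375.
m_1 = (0.4500 + 0.1800 + 0.3675) / 0.36375 = 0.9975 / 0.36375 ≈ 2.7423.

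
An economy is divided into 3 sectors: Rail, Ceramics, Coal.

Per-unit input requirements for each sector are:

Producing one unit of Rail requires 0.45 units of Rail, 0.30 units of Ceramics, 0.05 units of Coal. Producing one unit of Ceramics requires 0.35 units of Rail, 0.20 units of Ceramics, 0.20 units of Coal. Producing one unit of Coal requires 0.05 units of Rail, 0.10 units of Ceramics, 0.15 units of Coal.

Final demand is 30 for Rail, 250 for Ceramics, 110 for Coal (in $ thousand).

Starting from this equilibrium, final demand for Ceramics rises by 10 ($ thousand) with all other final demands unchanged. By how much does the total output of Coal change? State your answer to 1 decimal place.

I − A =
  [   0.55    -0.35    -0.05]
  [  -0.30     0.80    -0.10]
  [  -0.05    -0.20     0.85]
Cofactors of I−A, C_ij = (−1)^(i+j)·(minor ij) (rows/columns in the sector order above):
  C_11 = (0.80)(0.85) − (-0.10)(-0.20) = 0.6600
  C_12 = −[(-0.30)(0.85) − (-0.10)(-0.05)] = 0.2600
  C_13 = (-0.30)(-0.20) − (0.80)(-0.05) = 0.1000
  C_21 = −[(-0.35)(0.85) − (-0.05)(-0.20)] = 0.3075
  C_22 = (0.55)(0.85) − (-0.05)(-0.05) = 0.4650
  C_23 = −[(0.55)(-0.20) − (-0.35)(-0.05)] = 0.1275
  C_31 = (-0.35)(-0.10) − (-0.05)(0.80) = 0.0750
  C_32 = −[(0.55)(-0.10) − (-0.05)(-0.30)] = 0.0700
  C_33 = (0.55)(0.80) − (-0.35)(-0.30) = 0.3350
det(I−A) = Σ_j (I−A)_1j·C_1j = (0.55)(0.6600) + (-0.35)(0.2600) + (-0.05)(0.1000) = 0.2670
adj(I−A) = Cᵀ =
  [ 0.6600   0.3075   0.0750]
  [ 0.2600   0.4650   0.0700]
  [ 0.1000   0.1275   0.3350]
(I − A)⁻¹ = adj(I−A) / det(I−A) ≈
  [   2.4719     1.1517     0.2809]
  [   0.9738     1.7416     0.2622]
  [   0.3745     0.4775     1.2547]
Δx = (I − A)⁻¹ Δd with Δd having +10 in the Ceramics component and 0 elsewhere.
So Δx_3 = L_32 · (+10), where L_32 = adj(I−A)_32 / det(I−A) = 0.1275 / 0.2670.
Δx_3 = 0.1275 × (+10) / 0.2670 = 1.275 / 0.2670 ≈ 4.8.

Δx_3 = 4.8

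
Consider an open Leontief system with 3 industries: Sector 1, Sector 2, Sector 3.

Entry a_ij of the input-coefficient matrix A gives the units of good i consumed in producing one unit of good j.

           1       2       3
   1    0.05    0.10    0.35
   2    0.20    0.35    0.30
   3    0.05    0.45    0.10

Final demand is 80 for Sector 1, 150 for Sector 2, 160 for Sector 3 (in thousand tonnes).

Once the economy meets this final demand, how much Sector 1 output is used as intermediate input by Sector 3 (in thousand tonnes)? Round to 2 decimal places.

z_13 = 163.22

I − A =
  [   0.95    -0.10    -0.35]
  [  -0.20     0.65    -0.30]
  [  -0.05    -0.45     0.90]
Cofactors of I−A, C_ij = (−1)^(i+j)·(minor ij) (rows/columns in the sector order above):
  C_11 = (0.65)(0.90) − (-0.30)(-0.45) = 0.4500
  C_12 = −[(-0.20)(0.90) − (-0.30)(-0.05)] = 0.1950
  C_13 = (-0.20)(-0.45) − (0.65)(-0.05) = 0.1225
  C_21 = −[(-0.10)(0.90) − (-0.35)(-0.45)] = 0.2475
  C_22 = (0.95)(0.90) − (-0.35)(-0.05) = 0.8375
  C_23 = −[(0.95)(-0.45) − (-0.10)(-0.05)] = 0.4325
  C_31 = (-0.10)(-0.30) − (-0.35)(0.65) = 0.2575
  C_32 = −[(0.95)(-0.30) − (-0.35)(-0.20)] = 0.3550
  C_33 = (0.95)(0.65) − (-0.10)(-0.20) = 0.5975
det(I−A) = Σ_j (I−A)_1j·C_1j = (0.95)(0.4500) + (-0.10)(0.1950) + (-0.35)(0.1225) = 0.365125
adj(I−A) = Cᵀ =
  [ 0.4500   0.2475   0.2575]
  [ 0.1950   0.8375   0.3550]
  [ 0.1225   0.4325   0.5975]
(I − A)⁻¹ = adj(I−A) / det(I−A) ≈
  [   1.2325     0.6779     0.7052]
  [   0.5341     2.2937     0.9723]
  [   0.3355     1.1845     1.6364]
First solve x = (I − A)⁻¹ d = adj(I−A)·d / det(I−A); in particular x_3 = (0.1225·80 + 0.4325·150 + 0.5975·160) / 0.365125 = 170.275 / 0.365125 ≈ 466.3471.
Intermediate flow from 1 to 3: z_13 = a_13 · x_3 = 0.35 × 170.275 / 0.365125 = 59.59625 / 0.365125 ≈ 163.22.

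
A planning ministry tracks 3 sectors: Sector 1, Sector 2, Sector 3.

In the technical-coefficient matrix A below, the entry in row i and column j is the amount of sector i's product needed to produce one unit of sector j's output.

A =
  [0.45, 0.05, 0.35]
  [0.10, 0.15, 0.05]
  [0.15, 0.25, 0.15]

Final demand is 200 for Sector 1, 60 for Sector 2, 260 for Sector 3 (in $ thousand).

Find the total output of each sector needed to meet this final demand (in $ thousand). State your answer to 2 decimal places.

x_1 = 685.11, x_2 = 179.40, x_3 = 479.55

I − A =
  [   0.55    -0.05    -0.35]
  [  -0.10     0.85    -0.05]
  [  -0.15    -0.25     0.85]
Cofactors of I−A, C_ij = (−1)^(i+j)·(minor ij) (rows/columns in the sector order above):
  C_11 = (0.85)(0.85) − (-0.05)(-0.25) = 0.7100
  C_12 = −[(-0.10)(0.85) − (-0.05)(-0.15)] = 0.0925
  C_13 = (-0.10)(-0.25) − (0.85)(-0.15) = 0.1525
  C_21 = −[(-0.05)(0.85) − (-0.35)(-0.25)] = 0.1300
  C_22 = (0.55)(0.85) − (-0.35)(-0.15) = 0.4150
  C_23 = −[(0.55)(-0.25) − (-0.05)(-0.15)] = 0.1450
  C_31 = (-0.05)(-0.05) − (-0.35)(0.85) = 0.3000
  C_32 = −[(0.55)(-0.05) − (-0.35)(-0.10)] = 0.0625
  C_33 = (0.55)(0.85) − (-0.05)(-0.10) = 0.4625
det(I−A) = Σ_j (I−A)_1j·C_1j = (0.55)(0.7100) + (-0.05)(0.0925) + (-0.35)(0.1525) = 0.3325
adj(I−A) = Cᵀ =
  [ 0.7100   0.1300   0.3000]
  [ 0.0925   0.4150   0.0625]
  [ 0.1525   0.1450   0.4625]
(I − A)⁻¹ = adj(I−A) / det(I−A) ≈
  [   2.1353     0.3910     0.9023]
  [   0.2782     1.2481     0.1880]
  [   0.4586     0.4361     1.3910]
x = (I − A)⁻¹ d = adj(I−A)·d / det(I−A), with det(I−A) = 0.3325:
  x_1 = (0.7100·200 + 0.1300·60 + 0.3000·260) / 0.3325 = 227.80 / 0.3325 ≈ 685.11
  x_2 = (0.0925·200 + 0.4150·60 + 0.0625·260) / 0.3325 = 59.65 / 0.3325 ≈ 179.40
  x_3 = (0.1525·200 + 0.1450·60 + 0.4625·260) / 0.3325 = 159.45 / 0.3325 ≈ 479.55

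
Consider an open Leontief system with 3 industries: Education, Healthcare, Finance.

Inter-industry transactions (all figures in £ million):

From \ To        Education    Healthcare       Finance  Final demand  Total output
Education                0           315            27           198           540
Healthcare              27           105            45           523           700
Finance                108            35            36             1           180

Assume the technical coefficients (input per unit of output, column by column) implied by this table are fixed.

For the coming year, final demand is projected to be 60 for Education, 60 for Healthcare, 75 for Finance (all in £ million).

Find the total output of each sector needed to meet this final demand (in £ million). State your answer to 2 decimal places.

Technical coefficients a_ij = z_ij / X_j:
  a_EE = 0/540 = 0.00, a_HE = 27/540 = 0.05, a_FE = 108/540 = 0.20
  a_EH = 315/700 = 0.45, a_HH = 105/700 = 0.15, a_FH = 35/700 = 0.05
  a_EF = 27/180 = 0.15, a_HF = 45/180 = 0.25, a_FF = 36/180 = 0.20
I − A =
  [   1.00    -0.45    -0.15]
  [  -0.05     0.85    -0.25]
  [  -0.20    -0.05     0.80]
Cofactors of I−A, C_ij = (−1)^(i+j)·(minor ij) (rows/columns in the sector order above):
  C_11 = (0.85)(0.80) − (-0.25)(-0.05) = 0.6675
  C_12 = −[(-0.05)(0.80) − (-0.25)(-0.20)] = 0.0900
  C_13 = (-0.05)(-0.05) − (0.85)(-0.20) = 0.1725
  C_21 = −[(-0.45)(0.80) − (-0.15)(-0.05)] = 0.3675
  C_22 = (1.00)(0.80) − (-0.15)(-0.20) = 0.7700
  C_23 = −[(1.00)(-0.05) − (-0.45)(-0.20)] = 0.1400
  C_31 = (-0.45)(-0.25) − (-0.15)(0.85) = 0.2400
  C_32 = −[(1.00)(-0.25) − (-0.15)(-0.05)] = 0.2575
  C_33 = (1.00)(0.85) − (-0.45)(-0.05) = 0.8275
det(I−A) = Σ_j (I−A)_1j·C_1j = (1.00)(0.6675) + (-0.45)(0.0900) + (-0.15)(0.1725) = 0.601125
adj(I−A) = Cᵀ =
  [ 0.6675   0.3675   0.2400]
  [ 0.0900   0.7700   0.2575]
  [ 0.1725   0.1400   0.8275]
(I − A)⁻¹ = adj(I−A) / det(I−A) ≈
  [   1.1104     0.6114     0.3993]
  [   0.1497     1.2809     0.4284]
  [   0.2870     0.2329     1.3766]
x = (I − A)⁻¹ d = adj(I−A)·d / det(I−A), with det(I−A) = 0.601125:
  x_E = (0.6675·60 + 0.3675·60 + 0.2400·75) / 0.601125 = 80.10 / 0.601125 ≈ 133.25
  x_H = (0.0900·60 + 0.7700·60 + 0.2575·75) / 0.601125 = 70.9125 / 0.601125 ≈ 117.97
  x_F = (0.1725·60 + 0.1400·60 + 0.8275·75) / 0.601125 = 80.8125 / 0.601125 ≈ 134.44

x_E = 133.25, x_H = 117.97, x_F = 134.44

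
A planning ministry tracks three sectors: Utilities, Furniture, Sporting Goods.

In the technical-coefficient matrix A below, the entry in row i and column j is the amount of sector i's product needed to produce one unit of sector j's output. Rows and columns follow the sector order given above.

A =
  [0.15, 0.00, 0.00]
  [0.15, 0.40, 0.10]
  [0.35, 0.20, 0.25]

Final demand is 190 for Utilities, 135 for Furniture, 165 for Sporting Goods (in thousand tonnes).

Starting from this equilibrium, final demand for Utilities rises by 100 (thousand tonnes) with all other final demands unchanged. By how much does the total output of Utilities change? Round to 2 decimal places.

Δx_U = 117.65

I − A =
  [   0.85     0.00     0.00]
  [  -0.15     0.60    -0.10]
  [  -0.35    -0.20     0.75]
Cofactors of I−A, C_ij = (−1)^(i+j)·(minor ij) (rows/columns in the sector order above):
  C_11 = (0.60)(0.75) − (-0.10)(-0.20) = 0.4300
  C_12 = −[(-0.15)(0.75) − (-0.10)(-0.35)] = 0.1475
  C_13 = (-0.15)(-0.20) − (0.60)(-0.35) = 0.2400
  C_21 = −[(0.00)(0.75) − (0.00)(-0.20)] = 0.0000
  C_22 = (0.85)(0.75) − (0.00)(-0.35) = 0.6375
  C_23 = −[(0.85)(-0.20) − (0.00)(-0.35)] = 0.1700
  C_31 = (0.00)(-0.10) − (0.00)(0.60) = 0.0000
  C_32 = −[(0.85)(-0.10) − (0.00)(-0.15)] = 0.0850
  C_33 = (0.85)(0.60) − (0.00)(-0.15) = 0.5100
det(I−A) = Σ_j (I−A)_1j·C_1j = (0.85)(0.4300) + (0.00)(0.1475) + (0.00)(0.2400) = 0.3655
adj(I−A) = Cᵀ =
  [ 0.4300   0.0000   0.0000]
  [ 0.1475   0.6375   0.0850]
  [ 0.2400   0.1700   0.5100]
(I − A)⁻¹ = adj(I−A) / det(I−A) ≈
  [   1.1765     0.0000     0.0000]
  [   0.4036     1.7442     0.2326]
  [   0.6566     0.4651     1.3953]
Δx = (I − A)⁻¹ Δd with Δd having +100 in the Utilities component and 0 elsewhere.
So Δx_U = L_UU · (+100), where L_UU = adj(I−A)_UU / det(I−A) = 0.4300 / 0.3655.
Δx_U = 0.4300 × (+100) / 0.3655 = 43.00 / 0.3655 ≈ 117.65.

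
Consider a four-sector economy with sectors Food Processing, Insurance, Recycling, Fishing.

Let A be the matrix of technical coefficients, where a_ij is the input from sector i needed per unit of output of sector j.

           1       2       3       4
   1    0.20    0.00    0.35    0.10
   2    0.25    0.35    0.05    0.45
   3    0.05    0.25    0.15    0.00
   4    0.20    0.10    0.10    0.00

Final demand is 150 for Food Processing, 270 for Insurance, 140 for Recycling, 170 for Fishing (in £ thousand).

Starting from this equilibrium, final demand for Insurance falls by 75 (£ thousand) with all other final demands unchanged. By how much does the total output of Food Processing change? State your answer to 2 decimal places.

I − A =
  [   0.80     0.00    -0.35    -0.10]
  [  -0.25     0.65    -0.05    -0.45]
  [  -0.05    -0.25     0.85     0.00]
  [  -0.20    -0.10    -0.10     1.00]
Compute the cofactors C_ij = (−1)^(i+j)·(3×3 minor ij) of I−A; the adjugate is their transpose:
adj(I−A) = Cᵀ =
  [ 0.490500   0.098500   0.218750   0.093375]
  [ 0.293750   0.645000   0.196500   0.319625]
  [ 0.115250   0.195500   0.468500   0.099500]
  [ 0.139000   0.103750   0.110250   0.398750]
det(I−A) = Σ_j (I−A)_1j·C_1j = (0.80)(0.490500) + (0.00)(0.293750) + (-0.35)(0.115250) + (-0.10)(0.139000) = 0.3381625
(I − A)⁻¹ = adj(I−A) / det(I−A) ≈
  [   1.4505     0.2913     0.6469     0.2761]
  [   0.8687     1.9074     0.5811     0.9452]
  [   0.3408     0.5781     1.3854     0.2942]
  [   0.4110     0.3068     0.3260     1.1792]
Δx = (I − A)⁻¹ Δd with Δd having -75 in the Insurance component and 0 elsewhere.
So Δx_1 = L_12 · (-75), where L_12 = adj(I−A)_12 / det(I−A) = 0.098500 / 0.3381625.
Δx_1 = 0.098500 × (-75) / 0.3381625 = -7.3875 / 0.3381625 ≈ -21.85.

Δx_1 = -21.85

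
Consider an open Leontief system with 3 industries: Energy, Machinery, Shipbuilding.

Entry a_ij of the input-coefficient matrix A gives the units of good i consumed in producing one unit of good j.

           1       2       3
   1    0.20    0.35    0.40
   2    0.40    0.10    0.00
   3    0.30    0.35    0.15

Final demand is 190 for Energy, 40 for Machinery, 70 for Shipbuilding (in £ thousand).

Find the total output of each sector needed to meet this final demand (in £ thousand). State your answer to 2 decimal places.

I − A =
  [   0.80    -0.35    -0.40]
  [  -0.40     0.90     0.00]
  [  -0.30    -0.35     0.85]
Cofactors of I−A, C_ij = (−1)^(i+j)·(minor ij) (rows/columns in the sector order above):
  C_11 = (0.90)(0.85) − (0.00)(-0.35) = 0.7650
  C_12 = −[(-0.40)(0.85) − (0.00)(-0.30)] = 0.3400
  C_13 = (-0.40)(-0.35) − (0.90)(-0.30) = 0.4100
  C_21 = −[(-0.35)(0.85) − (-0.40)(-0.35)] = 0.4375
  C_22 = (0.80)(0.85) − (-0.40)(-0.30) = 0.5600
  C_23 = −[(0.80)(-0.35) − (-0.35)(-0.30)] = 0.3850
  C_31 = (-0.35)(0.00) − (-0.40)(0.90) = 0.3600
  C_32 = −[(0.80)(0.00) − (-0.40)(-0.40)] = 0.1600
  C_33 = (0.80)(0.90) − (-0.35)(-0.40) = 0.5800
det(I−A) = Σ_j (I−A)_1j·C_1j = (0.80)(0.7650) + (-0.35)(0.3400) + (-0.40)(0.4100) = 0.3290
adj(I−A) = Cᵀ =
  [ 0.7650   0.4375   0.3600]
  [ 0.3400   0.5600   0.1600]
  [ 0.4100   0.3850   0.5800]
(I − A)⁻¹ = adj(I−A) / det(I−A) ≈
  [   2.3252     1.3298     1.0942]
  [   1.0334     1.7021     0.4863]
  [   1.2462     1.1702     1.7629]
x = (I − A)⁻¹ d = adj(I−A)·d / det(I−A), with det(I−A) = 0.3290:
  x_1 = (0.7650·190 + 0.4375·40 + 0.3600·70) / 0.3290 = 188.05 / 0.3290 ≈ 571.58
  x_2 = (0.3400·190 + 0.5600·40 + 0.1600·70) / 0.3290 = 98.20 / 0.3290 ≈ 298.48
  x_3 = (0.4100·190 + 0.3850·40 + 0.5800·70) / 0.3290 = 133.90 / 0.3290 ≈ 406.99

x_1 = 571.58, x_2 = 298.48, x_3 = 406.99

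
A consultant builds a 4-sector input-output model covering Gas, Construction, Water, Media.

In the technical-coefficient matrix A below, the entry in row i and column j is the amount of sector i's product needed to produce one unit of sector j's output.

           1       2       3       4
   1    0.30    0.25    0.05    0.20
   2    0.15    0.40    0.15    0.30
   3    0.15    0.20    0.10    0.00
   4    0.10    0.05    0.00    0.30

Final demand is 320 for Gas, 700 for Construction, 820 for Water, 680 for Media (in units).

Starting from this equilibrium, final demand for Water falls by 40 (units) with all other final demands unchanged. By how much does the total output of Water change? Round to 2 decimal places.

Δx_3 = -49.74

I − A =
  [   0.70    -0.25    -0.05    -0.20]
  [  -0.15     0.60    -0.15    -0.30]
  [  -0.15    -0.20     0.90     0.00]
  [  -0.10    -0.05     0.00     0.70]
Compute the cofactors C_ij = (−1)^(i+j)·(3×3 minor ij) of I−A; the adjugate is their transpose:
adj(I−A) = Cᵀ =
  [ 0.343500   0.173500   0.048000   0.172500]
  [ 0.137250   0.417750   0.077250   0.218250]
  [ 0.087750   0.121750   0.236250   0.077250]
  [ 0.058875   0.054625   0.012375   0.311625]
det(I−A) = Σ_j (I−A)_1j·C_1j = (0.70)(0.343500) + (-0.25)(0.137250) + (-0.05)(0.087750) + (-0.20)(0.058875) = 0.189975
(I − A)⁻¹ = adj(I−A) / det(I−A) ≈
  [   1.8081     0.9133     0.2527     0.9080]
  [   0.7225     2.1990     0.4066     1.1488]
  [   0.4619     0.6409     1.2436     0.4066]
  [   0.3099     0.2875     0.0651     1.6403]
Δx = (I − A)⁻¹ Δd with Δd having -40 in the Water component and 0 elsewhere.
So Δx_3 = L_33 · (-40), where L_33 = adj(I−A)_33 / det(I−A) = 0.236250 / 0.189975.
Δx_3 = 0.236250 × (-40) / 0.189975 = -9.45 / 0.189975 ≈ -49.74.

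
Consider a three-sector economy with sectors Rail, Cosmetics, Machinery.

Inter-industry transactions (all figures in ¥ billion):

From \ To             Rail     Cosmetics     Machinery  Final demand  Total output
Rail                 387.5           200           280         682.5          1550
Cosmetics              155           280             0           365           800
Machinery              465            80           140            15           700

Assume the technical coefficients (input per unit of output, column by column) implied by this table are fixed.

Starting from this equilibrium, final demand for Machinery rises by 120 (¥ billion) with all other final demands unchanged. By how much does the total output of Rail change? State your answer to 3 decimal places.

Technical coefficients a_ij = z_ij / X_j:
  a_11 = 387.5/1550 = 0.25, a_21 = 155/1550 = 0.10, a_31 = 465/1550 = 0.30
  a_12 = 200/800 = 0.25, a_22 = 280/800 = 0.35, a_32 = 80/800 = 0.10
  a_13 = 280/700 = 0.40, a_23 = 0/700 = 0.00, a_33 = 140/700 = 0.20
I − A =
  [   0.75    -0.25    -0.40]
  [  -0.10     0.65     0.00]
  [  -0.30    -0.10     0.80]
Cofactors of I−A, C_ij = (−1)^(i+j)·(minor ij) (rows/columns in the sector order above):
  C_11 = (0.65)(0.80) − (0.00)(-0.10) = 0.5200
  C_12 = −[(-0.10)(0.80) − (0.00)(-0.30)] = 0.0800
  C_13 = (-0.10)(-0.10) − (0.65)(-0.30) = 0.2050
  C_21 = −[(-0.25)(0.80) − (-0.40)(-0.10)] = 0.2400
  C_22 = (0.75)(0.80) − (-0.40)(-0.30) = 0.4800
  C_23 = −[(0.75)(-0.10) − (-0.25)(-0.30)] = 0.1500
  C_31 = (-0.25)(0.00) − (-0.40)(0.65) = 0.2600
  C_32 = −[(0.75)(0.00) − (-0.40)(-0.10)] = 0.0400
  C_33 = (0.75)(0.65) − (-0.25)(-0.10) = 0.4625
det(I−A) = Σ_j (I−A)_1j·C_1j = (0.75)(0.5200) + (-0.25)(0.0800) + (-0.40)(0.2050) = 0.2880
adj(I−A) = Cᵀ =
  [ 0.5200   0.2400   0.2600]
  [ 0.0800   0.4800   0.0400]
  [ 0.2050   0.1500   0.4625]
(I − A)⁻¹ = adj(I−A) / det(I−A) ≈
  [   1.8056     0.8333     0.9028]
  [   0.2778     1.6667     0.1389]
  [   0.7118     0.5208     1.6059]
Δx = (I − A)⁻¹ Δd with Δd having +120 in the Machinery component and 0 elsewhere.
So Δx_1 = L_13 · (+120), where L_13 = adj(I−A)_13 / det(I−A) = 0.2600 / 0.2880.
Δx_1 = 0.2600 × (+120) / 0.2880 = 31.20 / 0.2880 ≈ 108.333.

Δx_1 = 108.333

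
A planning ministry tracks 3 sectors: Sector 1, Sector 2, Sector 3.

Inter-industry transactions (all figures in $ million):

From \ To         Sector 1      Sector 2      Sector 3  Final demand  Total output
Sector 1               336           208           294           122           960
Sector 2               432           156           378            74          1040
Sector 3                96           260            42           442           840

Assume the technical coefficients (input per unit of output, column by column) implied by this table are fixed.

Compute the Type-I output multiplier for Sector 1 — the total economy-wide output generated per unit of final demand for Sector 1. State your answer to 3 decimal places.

m_1 = 4.738

Technical coefficients a_ij = z_ij / X_j:
  a_11 = 336/960 = 0.35, a_21 = 432/960 = 0.45, a_31 = 96/960 = 0.10
  a_12 = 208/1040 = 0.20, a_22 = 156/1040 = 0.15, a_32 = 260/1040 = 0.25
  a_13 = 294/840 = 0.35, a_23 = 378/840 = 0.45, a_33 = 42/840 = 0.05
I − A =
  [   0.65    -0.20    -0.35]
  [  -0.45     0.85    -0.45]
  [  -0.10    -0.25     0.95]
Cofactors of I−A, C_ij = (−1)^(i+j)·(minor ij) (rows/columns in the sector order above):
  C_11 = (0.85)(0.95) − (-0.45)(-0.25) = 0.6950
  C_12 = −[(-0.45)(0.95) − (-0.45)(-0.10)] = 0.4725
  C_13 = (-0.45)(-0.25) − (0.85)(-0.10) = 0.1975
  C_21 = −[(-0.20)(0.95) − (-0.35)(-0.25)] = 0.2775
  C_22 = (0.65)(0.95) − (-0.35)(-0.10) = 0.5825
  C_23 = −[(0.65)(-0.25) − (-0.20)(-0.10)] = 0.1825
  C_31 = (-0.20)(-0.45) − (-0.35)(0.85) = 0.3875
  C_32 = −[(0.65)(-0.45) − (-0.35)(-0.45)] = 0.4500
  C_33 = (0.65)(0.85) − (-0.20)(-0.45) = 0.4625
det(I−A) = Σ_j (I−A)_1j·C_1j = (0.65)(0.6950) + (-0.20)(0.4725) + (-0.35)(0.1975) = 0.288125
adj(I−A) = Cᵀ =
  [ 0.6950   0.2775   0.3875]
  [ 0.4725   0.5825   0.4500]
  [ 0.1975   0.1825   0.4625]
(I − A)⁻¹ = adj(I−A) / det(I−A) ≈
  [   2.4121     0.9631     1.3449]
  [   1.6399     2.0217     1.5618]
  [   0.6855     0.6334     1.6052]
The output multiplier for sector j is the column-j sum of the Leontief inverse (I − A)⁻¹ = adj(I−A) / det(I−A).
Column 1 of adj(I−A): (0.6950, 0.4725, 0.1975); det(I−A) = 0.288125.
m_1 = (0.6950 + 0.4725 + 0.1975) / 0.288125 = 1.365 / 0.288125 ≈ 4.738.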